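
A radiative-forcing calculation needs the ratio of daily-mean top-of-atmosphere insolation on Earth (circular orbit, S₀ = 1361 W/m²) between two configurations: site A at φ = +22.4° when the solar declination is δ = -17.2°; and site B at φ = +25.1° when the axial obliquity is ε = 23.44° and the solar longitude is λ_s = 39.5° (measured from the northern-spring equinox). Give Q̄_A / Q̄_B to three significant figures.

— Configuration A (φ=+22.4°):
cos H₀ = −tan(+22.4°) tan(-17.200°) = 0.1276, H₀ = 1.4429 rad.
Bracket: H₀ sin φ sin δ + cos φ cos δ sin H₀ = 1.4429×0.38107×-0.29571 + 0.92455×0.95528×0.99183 = -0.162595 + 0.875988 = 0.713393.
Q̄ = (S₀/π) × [bracket] = (1361/π) × 0.713393 = 309.06 W/m².
— Configuration B (φ=+25.1°):
Solar declination: sin δ = sin ε · sin λ_s = sin 23.44° × sin 39.5° = 0.25302, so δ = +14.657°.
cos H₀ = −tan(+25.1°) tan(+14.657°) = -0.1225, H₀ = 1.6936 rad.
Bracket: H₀ sin φ sin δ + cos φ cos δ sin H₀ = 1.6936×0.42420×0.25302 + 0.90557×0.96746×0.99247 = 0.181776 + 0.869506 = 1.051282.
Q̄ = (S₀/π) × [bracket] = (1361/π) × 1.051282 = 455.44 W/m².
Ratio Q̄_A / Q̄_B = 309.06 / 455.44 = 0.6786.

Q̄_A / Q̄_B ≈ 0.679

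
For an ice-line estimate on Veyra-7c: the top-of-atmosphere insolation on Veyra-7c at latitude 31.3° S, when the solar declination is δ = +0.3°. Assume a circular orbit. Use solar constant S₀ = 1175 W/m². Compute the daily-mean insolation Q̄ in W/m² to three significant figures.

Q̄ ≈ 318 W/m²

cos H₀ = −tan(-31.3°) tan(+0.300°) = 0.0032, H₀ = 1.5676 rad.
Bracket: H₀ sin φ sin δ + cos φ cos δ sin H₀ = 1.5676×-0.51952×0.00524 + 0.85446×0.99999×0.99999 = -0.004267 + 0.854443 = 0.850176.
Q̄ = (S₀/π) × [bracket] = (1175/π) × 0.850176 = 318.0 W/m².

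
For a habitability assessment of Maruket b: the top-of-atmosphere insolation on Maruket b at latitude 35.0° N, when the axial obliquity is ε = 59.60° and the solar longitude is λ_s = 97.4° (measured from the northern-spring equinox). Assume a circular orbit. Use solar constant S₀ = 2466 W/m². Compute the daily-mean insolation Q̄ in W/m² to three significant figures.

Solar declination: sin δ = sin ε · sin λ_s = sin 59.60° × sin 97.4° = 0.85533, so δ = +58.796°.
cos H₀ = −tan(+35.0°) tan(+58.796°) = -1.1560 ≤ −1 ⇒ polar day, H₀ = π.
Bracket: H₀ sin φ sin δ + cos φ cos δ sin H₀ = 3.1416×0.57358×0.85533 + 0.81915×0.51808×0.00000 = 1.541270 + 0.000000 = 1.541270.
Q̄ = (S₀/π) × [bracket] = (2466/π) × 1.541270 = 1210 W/m².

Q̄ ≈ 1.21e+03 W/m²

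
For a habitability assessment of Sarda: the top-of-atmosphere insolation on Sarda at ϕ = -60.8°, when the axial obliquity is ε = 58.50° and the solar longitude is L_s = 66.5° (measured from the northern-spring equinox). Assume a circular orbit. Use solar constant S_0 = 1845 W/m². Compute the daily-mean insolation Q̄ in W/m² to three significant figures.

Solar declination: sin δ = sin ε · sin L_s = sin 58.50° × sin 66.5° = 0.78192, so δ = +51.437°.
cos h₀ = −tan(-60.8°) tan(+51.437°) = 2.2444 ≥ 1 ⇒ polar night, h₀ = 0 and Q̄ = 0.

Q̄ ≈ 0.00 W/m²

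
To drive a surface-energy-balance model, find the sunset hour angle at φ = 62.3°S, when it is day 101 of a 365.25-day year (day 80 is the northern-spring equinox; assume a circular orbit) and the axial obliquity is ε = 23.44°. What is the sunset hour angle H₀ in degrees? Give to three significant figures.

Solar longitude: λ_s = 360° × (101 − 80)/365.25 = 20.698°.
sin δ = sin 23.44° × sin 20.698° = 0.14060, so δ = +8.082°.
cos H₀ = −tan φ · tan δ = −tan(-62.3°) × tan(+8.082°) = 0.2705, so H₀ = 1.2969 rad = 74.31°.

H₀ = 74.3°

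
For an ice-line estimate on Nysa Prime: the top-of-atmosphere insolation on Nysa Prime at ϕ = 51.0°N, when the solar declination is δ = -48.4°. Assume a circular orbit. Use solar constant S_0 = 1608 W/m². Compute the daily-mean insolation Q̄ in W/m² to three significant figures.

cos h₀ = −tan(+51.0°) tan(-48.400°) = 1.3909 ≥ 1 ⇒ polar night, h₀ = 0 and Q̄ = 0.

Q̄ ≈ 0.00 W/m²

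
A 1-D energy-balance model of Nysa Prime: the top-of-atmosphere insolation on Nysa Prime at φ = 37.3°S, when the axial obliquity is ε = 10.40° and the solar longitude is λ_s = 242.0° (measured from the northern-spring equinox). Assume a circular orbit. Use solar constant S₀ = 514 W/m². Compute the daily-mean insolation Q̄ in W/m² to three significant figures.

Solar declination: sin δ = sin ε · sin λ_s = sin 10.40° × sin 242.0° = -0.15939, so δ = -9.171°.
cos H₀ = −tan(-37.3°) tan(-9.171°) = -0.1230, H₀ = 1.6941 rad.
Bracket: H₀ sin φ sin δ + cos φ cos δ sin H₀ = 1.6941×-0.60599×-0.15939 + 0.79547×0.98722×0.99241 = 0.163631 + 0.779343 = 0.942974.
Q̄ = (S₀/π) × [bracket] = (514/π) × 0.942974 = 154.3 W/m².

Q̄ ≈ 154 W/m²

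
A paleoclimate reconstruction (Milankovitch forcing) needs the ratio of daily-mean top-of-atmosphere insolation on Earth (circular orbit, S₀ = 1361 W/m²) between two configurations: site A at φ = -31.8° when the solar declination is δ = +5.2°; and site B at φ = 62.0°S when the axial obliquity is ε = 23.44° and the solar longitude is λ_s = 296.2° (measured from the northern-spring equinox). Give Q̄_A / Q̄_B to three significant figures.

— Configuration A (φ=-31.8°):
cos H₀ = −tan(-31.8°) tan(+5.200°) = 0.0564, H₀ = 1.5143 rad.
Bracket: H₀ sin φ sin δ + cos φ cos δ sin H₀ = 1.5143×-0.52696×0.09063 + 0.84989×0.99588×0.99841 = -0.072321 + 0.845043 = 0.772722.
Q̄ = (S₀/π) × [bracket] = (1361/π) × 0.772722 = 334.76 W/m².
— Configuration B (φ=-62.0°):
Solar declination: sin δ = sin ε · sin λ_s = sin 23.44° × sin 296.2° = -0.35692, so δ = -20.911°.
cos H₀ = −tan(-62.0°) tan(-20.911°) = -0.7186, H₀ = 2.3726 rad.
Bracket: H₀ sin φ sin δ + cos φ cos δ sin H₀ = 2.3726×-0.88295×-0.35692 + 0.46947×0.93414×0.69543 = 0.747707 + 0.304981 = 1.052688.
Q̄ = (S₀/π) × [bracket] = (1361/π) × 1.052688 = 456.05 W/m².
Ratio Q̄_A / Q̄_B = 334.76 / 456.05 = 0.7340.

Q̄_A / Q̄_B ≈ 0.734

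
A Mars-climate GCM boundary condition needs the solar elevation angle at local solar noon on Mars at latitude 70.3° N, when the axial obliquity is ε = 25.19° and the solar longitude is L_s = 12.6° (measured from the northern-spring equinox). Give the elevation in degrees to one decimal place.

25.0°

Solar declination: sin δ = sin ε · sin L_s = sin 25.19° × sin 12.6° = 0.09285, so δ = +5.327°.
At local noon the hour angle is zero, so the zenith angle equals |ϕ − δ| = |+70.3° − (+5.327°)| = 64.973°.
Elevation = 90° − 64.973° = 25.0°.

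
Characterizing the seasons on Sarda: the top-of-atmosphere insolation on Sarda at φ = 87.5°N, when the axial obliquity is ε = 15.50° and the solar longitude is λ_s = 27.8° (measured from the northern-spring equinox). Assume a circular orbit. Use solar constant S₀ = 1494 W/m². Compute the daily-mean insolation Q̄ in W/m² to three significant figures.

Q̄ ≈ 186 W/m²

Solar declination: sin δ = sin ε · sin λ_s = sin 15.50° × sin 27.8° = 0.12464, so δ = +7.160°.
cos H₀ = −tan(+87.5°) tan(+7.160°) = -2.8771 ≤ −1 ⇒ polar day, H₀ = π.
Bracket: H₀ sin φ sin δ + cos φ cos δ sin H₀ = 3.1416×0.99905×0.12464 + 0.04362×0.99220×0.00000 = 0.391197 + 0.000000 = 0.391197.
Q̄ = (S₀/π) × [bracket] = (1494/π) × 0.391197 = 186.0 W/m².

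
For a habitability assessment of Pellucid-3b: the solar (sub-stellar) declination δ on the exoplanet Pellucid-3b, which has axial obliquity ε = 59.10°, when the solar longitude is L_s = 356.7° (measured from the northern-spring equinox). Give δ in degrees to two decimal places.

δ = -2.83°

sin δ = sin ε · sin L_s = sin 59.10° × sin 356.7° = -0.049394.
δ = arcsin(-0.049394) = -2.83°.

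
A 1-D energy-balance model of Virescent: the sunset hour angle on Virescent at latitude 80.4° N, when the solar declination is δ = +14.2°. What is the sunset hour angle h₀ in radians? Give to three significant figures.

Sunrise equation: cos h₀ = −tan ϕ · tan δ = -1.4961 ≤ −1, so the host star never sets (polar day) and h₀ = π.

h₀ = 3.14 rad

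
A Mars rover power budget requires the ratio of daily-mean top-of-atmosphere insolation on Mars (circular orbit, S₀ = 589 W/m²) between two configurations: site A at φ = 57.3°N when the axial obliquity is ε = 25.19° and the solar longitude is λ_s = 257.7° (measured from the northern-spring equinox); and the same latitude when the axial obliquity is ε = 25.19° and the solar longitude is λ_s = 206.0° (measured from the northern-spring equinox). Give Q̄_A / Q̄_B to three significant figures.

— Configuration A (φ=+57.3°):
Solar declination: sin δ = sin ε · sin λ_s = sin 25.19° × sin 257.7° = -0.41585, so δ = -24.573°.
cos H₀ = −tan(+57.3°) tan(-24.573°) = 0.7123, H₀ = 0.7781 rad.
Bracket: H₀ sin φ sin δ + cos φ cos δ sin H₀ = 0.7781×0.84151×-0.41585 + 0.54024×0.90943×0.70191 = -0.272290 + 0.344856 = 0.072566.
Q̄ = (S₀/π) × [bracket] = (589/π) × 0.072566 = 13.605 W/m².
— Configuration B (φ=+57.3°):
Solar declination: sin δ = sin ε · sin λ_s = sin 25.19° × sin 206.0° = -0.18658, so δ = -10.753°.
cos H₀ = −tan(+57.3°) tan(-10.753°) = 0.2958, H₀ = 1.2705 rad.
Bracket: H₀ sin φ sin δ + cos φ cos δ sin H₀ = 1.2705×0.84151×-0.18658 + 0.54024×0.98244×0.95524 = -0.199480 + 0.506997 = 0.307517.
Q̄ = (S₀/π) × [bracket] = (589/π) × 0.307517 = 57.655 W/m².
Ratio Q̄_A / Q̄_B = 13.605 / 57.655 = 0.2360.

Q̄_A / Q̄_B ≈ 0.236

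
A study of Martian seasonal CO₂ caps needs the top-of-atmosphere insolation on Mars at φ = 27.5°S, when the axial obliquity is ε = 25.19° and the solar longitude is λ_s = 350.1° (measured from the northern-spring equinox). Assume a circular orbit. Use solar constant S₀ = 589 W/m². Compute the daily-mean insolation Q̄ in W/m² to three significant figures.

Q̄ ≈ 176 W/m²

Solar declination: sin δ = sin ε · sin λ_s = sin 25.19° × sin 350.1° = -0.07318, so δ = -4.196°.
cos H₀ = −tan(-27.5°) tan(-4.196°) = -0.0382, H₀ = 1.6090 rad.
Bracket: H₀ sin φ sin δ + cos φ cos δ sin H₀ = 1.6090×-0.46175×-0.07318 + 0.88701×0.99732×0.99927 = 0.054370 + 0.883987 = 0.938357.
Q̄ = (S₀/π) × [bracket] = (589/π) × 0.938357 = 175.9 W/m².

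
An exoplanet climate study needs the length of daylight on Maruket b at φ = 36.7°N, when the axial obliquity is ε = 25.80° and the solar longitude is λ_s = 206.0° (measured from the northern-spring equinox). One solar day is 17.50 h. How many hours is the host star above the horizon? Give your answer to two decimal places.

7.94 h

Solar declination: sin δ = sin ε · sin λ_s = sin 25.80° × sin 206.0° = -0.19079, so δ = -10.999°.
cos H₀ = −tan φ · tan δ = −tan(+36.7°) × tan(-10.999°) = 0.1449, so H₀ = 1.4254 rad = 81.67°.
Daylight = 2H₀/(2π) × 17.50 h = (1.4254/π) × 17.50 = 7.94 h.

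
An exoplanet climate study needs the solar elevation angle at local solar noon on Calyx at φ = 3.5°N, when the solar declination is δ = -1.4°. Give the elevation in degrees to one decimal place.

85.1°

At local noon the hour angle is zero, so the zenith angle equals |φ − δ| = |+3.5° − (-1.400°)| = 4.900°.
Elevation = 90° − 4.900° = 85.1°.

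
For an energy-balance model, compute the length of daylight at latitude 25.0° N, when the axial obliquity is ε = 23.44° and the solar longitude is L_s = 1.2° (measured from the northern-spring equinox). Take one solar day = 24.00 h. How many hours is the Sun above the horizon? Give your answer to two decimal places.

Solar declination: sin δ = sin ε · sin L_s = sin 23.44° × sin 1.2° = 0.00833, so δ = +0.477°.
cos h₀ = −tan ϕ · tan δ = −tan(+25.0°) × tan(+0.477°) = -0.0039, so h₀ = 1.5747 rad = 90.22°.
Daylight = 2h₀/(2π) × 24.00 h = (1.5747/π) × 24.00 = 12.03 h.

12.03 h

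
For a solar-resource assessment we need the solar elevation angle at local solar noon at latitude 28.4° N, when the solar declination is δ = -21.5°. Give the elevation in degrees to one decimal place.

40.1°

At local noon the hour angle is zero, so the zenith angle equals |ϕ − δ| = |+28.4° − (-21.500°)| = 49.900°.
Elevation = 90° − 49.900° = 40.1°.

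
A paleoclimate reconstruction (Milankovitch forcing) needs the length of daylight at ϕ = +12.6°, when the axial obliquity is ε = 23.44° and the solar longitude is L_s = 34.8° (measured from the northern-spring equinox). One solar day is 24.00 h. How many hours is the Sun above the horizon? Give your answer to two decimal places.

Solar declination: sin δ = sin ε · sin L_s = sin 23.44° × sin 34.8° = 0.22702, so δ = +13.122°.
cos h₀ = −tan ϕ · tan δ = −tan(+12.6°) × tan(+13.122°) = -0.0521, so h₀ = 1.6229 rad = 92.99°.
Daylight = 2h₀/(2π) × 24.00 h = (1.6229/π) × 24.00 = 12.40 h.

12.40 h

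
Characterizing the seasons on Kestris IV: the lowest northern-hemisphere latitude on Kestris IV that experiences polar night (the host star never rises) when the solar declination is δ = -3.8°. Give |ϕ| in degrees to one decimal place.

Polar night requires cos h₀ = −tan ϕ tan δ ≥ 1, i.e. tan ϕ tan δ ≤ −1.
The boundary is |tan ϕ| · |tan δ| = 1, so |ϕ| = 90° − |δ| = 90° − 3.8° = 86.2° in the northern hemisphere.

|ϕ| = 86.2°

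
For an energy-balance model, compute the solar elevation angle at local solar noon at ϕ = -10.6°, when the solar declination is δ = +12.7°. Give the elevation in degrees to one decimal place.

At local noon the hour angle is zero, so the zenith angle equals |ϕ − δ| = |-10.6° − (+12.700°)| = 23.300°.
Elevation = 90° − 23.300° = 66.7°.

66.7°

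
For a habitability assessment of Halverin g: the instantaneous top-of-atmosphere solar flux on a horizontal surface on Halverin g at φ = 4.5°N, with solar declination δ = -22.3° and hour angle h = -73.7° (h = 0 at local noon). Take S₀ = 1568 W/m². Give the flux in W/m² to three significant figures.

cos θ_z = sin φ sin δ + cos φ cos δ cos h = -0.029772 + 0.258875 = 0.229103.
Flux = S₀ · cos θ_z = 1568 × 0.229103 = 359.2 W/m².

359 W/m²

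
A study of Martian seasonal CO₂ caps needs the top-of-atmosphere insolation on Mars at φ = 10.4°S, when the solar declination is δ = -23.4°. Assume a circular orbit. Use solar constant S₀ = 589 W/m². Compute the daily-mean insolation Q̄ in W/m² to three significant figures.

cos H₀ = −tan(-10.4°) tan(-23.400°) = -0.0794, H₀ = 1.6503 rad.
Bracket: H₀ sin φ sin δ + cos φ cos δ sin H₀ = 1.6503×-0.18052×-0.39715 + 0.98357×0.91775×0.99684 = 0.118316 + 0.899819 = 1.018135.
Q̄ = (S₀/π) × [bracket] = (589/π) × 1.018135 = 190.9 W/m².

Q̄ ≈ 191 W/m²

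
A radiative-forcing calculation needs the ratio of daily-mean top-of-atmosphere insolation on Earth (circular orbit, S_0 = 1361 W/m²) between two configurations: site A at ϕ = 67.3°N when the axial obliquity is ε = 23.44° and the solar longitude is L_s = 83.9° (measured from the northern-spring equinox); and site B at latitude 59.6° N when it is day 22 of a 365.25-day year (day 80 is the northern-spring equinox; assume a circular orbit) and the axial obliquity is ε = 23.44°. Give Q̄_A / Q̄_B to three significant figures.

Q̄_A / Q̄_B ≈ 10.0

— Configuration A (ϕ=+67.3°):
Solar declination: sin δ = sin ε · sin L_s = sin 23.44° × sin 83.9° = 0.39554, so δ = +23.299°.
cos h₀ = −tan(+67.3°) tan(+23.299°) = -1.0295 ≤ −1 ⇒ polar day, h₀ = π.
Bracket: h₀ sin ϕ sin δ + cos ϕ cos δ sin h₀ = 3.1416×0.92254×0.39554 + 0.38591×0.91845×0.00000 = 1.146374 + 0.000000 = 1.146374.
Q̄ = (S_0/π) × [bracket] = (1361/π) × 1.146374 = 496.63 W/m².
— Configuration B (ϕ=+59.6°):
Solar longitude: L_s = 360° × (22 − 80)/365.25 = -57.166°, i.e. -57.166° + 360° = 302.834°.
sin δ = sin 23.44° × sin 302.834° = -0.33424, so δ = -19.526°.
cos h₀ = −tan(+59.6°) tan(-19.526°) = 0.6045, h₀ = 0.9217 rad.
Bracket: h₀ sin ϕ sin δ + cos ϕ cos δ sin h₀ = 0.9217×0.86251×-0.33424 + 0.50603×0.94249×0.79663 = -0.265713 + 0.379935 = 0.114222.
Q̄ = (S_0/π) × [bracket] = (1361/π) × 0.114222 = 49.483 W/m².
Ratio Q̄_A / Q̄_B = 496.63 / 49.483 = 10.04.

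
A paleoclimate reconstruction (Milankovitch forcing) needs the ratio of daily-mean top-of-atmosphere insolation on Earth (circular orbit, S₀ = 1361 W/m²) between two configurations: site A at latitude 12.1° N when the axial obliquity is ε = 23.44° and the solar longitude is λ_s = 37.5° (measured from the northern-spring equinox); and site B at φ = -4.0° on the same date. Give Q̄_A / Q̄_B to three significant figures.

Q̄_A / Q̄_B ≈ 1.09

— Configuration A (φ=+12.1°):
Solar declination: sin δ = sin ε · sin λ_s = sin 23.44° × sin 37.5° = 0.24216, so δ = +14.014°.
cos H₀ = −tan(+12.1°) tan(+14.014°) = -0.0535, H₀ = 1.6243 rad.
Bracket: H₀ sin φ sin δ + cos φ cos δ sin H₀ = 1.6243×0.20962×0.24216 + 0.97778×0.97024×0.99857 = 0.082452 + 0.947325 = 1.029777.
Q̄ = (S₀/π) × [bracket] = (1361/π) × 1.029777 = 446.12 W/m².
— Configuration B (φ=-4.0°):
cos H₀ = −tan(-4.0°) tan(+14.014°) = 0.0175, H₀ = 1.5533 rad.
Bracket: H₀ sin φ sin δ + cos φ cos δ sin H₀ = 1.5533×-0.06976×0.24216 + 0.99756×0.97024×0.99985 = -0.026240 + 0.967727 = 0.941487.
Q̄ = (S₀/π) × [bracket] = (1361/π) × 0.941487 = 407.87 W/m².
Ratio Q̄_A / Q̄_B = 446.12 / 407.87 = 1.094.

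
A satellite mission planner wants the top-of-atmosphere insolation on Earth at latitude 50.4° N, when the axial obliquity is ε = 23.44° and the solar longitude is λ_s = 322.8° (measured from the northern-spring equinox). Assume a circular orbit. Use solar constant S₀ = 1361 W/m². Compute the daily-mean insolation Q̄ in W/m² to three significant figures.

Q̄ ≈ 154 W/m²

Solar declination: sin δ = sin ε · sin λ_s = sin 23.44° × sin 322.8° = -0.24050, so δ = -13.916°.
cos H₀ = −tan(+50.4°) tan(-13.916°) = 0.2995, H₀ = 1.2666 rad.
Bracket: H₀ sin φ sin δ + cos φ cos δ sin H₀ = 1.2666×0.77051×-0.24050 + 0.63742×0.97065×0.95409 = -0.234711 + 0.590307 = 0.355596.
Q̄ = (S₀/π) × [bracket] = (1361/π) × 0.355596 = 154.1 W/m².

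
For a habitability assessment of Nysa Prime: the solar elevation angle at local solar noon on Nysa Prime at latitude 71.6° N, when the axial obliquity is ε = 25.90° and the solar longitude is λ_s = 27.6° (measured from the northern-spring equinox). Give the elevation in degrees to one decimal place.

Solar declination: sin δ = sin ε · sin λ_s = sin 25.90° × sin 27.6° = 0.20237, so δ = +11.675°.
At local noon the hour angle is zero, so the zenith angle equals |φ − δ| = |+71.6° − (+11.675°)| = 59.925°.
Elevation = 90° − 59.925° = 30.1°.

30.1°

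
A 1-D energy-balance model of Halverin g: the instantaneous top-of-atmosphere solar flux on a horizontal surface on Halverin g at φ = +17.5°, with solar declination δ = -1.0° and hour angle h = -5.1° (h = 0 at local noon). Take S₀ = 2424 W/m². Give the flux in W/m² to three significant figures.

cos θ_z = sin φ sin δ + cos φ cos δ cos h = -0.005248 + 0.949797 = 0.944549.
Flux = S₀ · cos θ_z = 2424 × 0.944549 = 2290 W/m².

2.29e+03 W/m²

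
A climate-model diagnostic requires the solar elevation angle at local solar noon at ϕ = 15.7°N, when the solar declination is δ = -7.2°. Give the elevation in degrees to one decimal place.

At local noon the hour angle is zero, so the zenith angle equals |ϕ − δ| = |+15.7° − (-7.200°)| = 22.900°.
Elevation = 90° − 22.900° = 67.1°.

67.1°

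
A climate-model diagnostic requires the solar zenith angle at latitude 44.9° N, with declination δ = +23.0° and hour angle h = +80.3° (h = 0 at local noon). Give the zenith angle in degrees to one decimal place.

cos θ_z = sin φ sin δ + cos φ cos δ cos h = 0.275806 + 0.109860 = 0.385666.
θ_z = arccos(0.385666) = 67.3°.

θ_z = 67.3°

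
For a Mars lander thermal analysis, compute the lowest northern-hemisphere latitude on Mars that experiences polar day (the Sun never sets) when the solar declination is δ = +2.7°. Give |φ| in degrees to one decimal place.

Polar day requires cos H₀ = −tan φ tan δ ≤ −1, i.e. tan φ tan δ ≥ 1.
The boundary is |tan φ| · |tan δ| = 1, so |φ| = 90° − |δ| = 90° − 2.7° = 87.3° in the northern hemisphere.

|φ| = 87.3°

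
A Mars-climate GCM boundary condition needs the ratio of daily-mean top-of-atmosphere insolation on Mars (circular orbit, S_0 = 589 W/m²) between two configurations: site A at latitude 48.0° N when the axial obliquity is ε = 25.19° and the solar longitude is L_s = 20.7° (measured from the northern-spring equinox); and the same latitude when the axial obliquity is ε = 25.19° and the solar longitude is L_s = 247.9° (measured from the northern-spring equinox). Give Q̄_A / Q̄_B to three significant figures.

Q̄_A / Q̄_B ≈ 3.75

— Configuration A (ϕ=+48.0°):
Solar declination: sin δ = sin ε · sin L_s = sin 25.19° × sin 20.7° = 0.15045, so δ = +8.653°.
cos h₀ = −tan(+48.0°) tan(+8.653°) = -0.1690, h₀ = 1.7406 rad.
Bracket: h₀ sin ϕ sin δ + cos ϕ cos δ sin h₀ = 1.7406×0.74314×0.15045 + 0.66913×0.98862×0.98561 = 0.194609 + 0.651996 = 0.846605.
Q̄ = (S_0/π) × [bracket] = (589/π) × 0.846605 = 158.73 W/m².
— Configuration B (ϕ=+48.0°):
Solar declination: sin δ = sin ε · sin L_s = sin 25.19° × sin 247.9° = -0.39435, so δ = -23.225°.
cos h₀ = −tan(+48.0°) tan(-23.225°) = 0.4766, h₀ = 1.0740 rad.
Bracket: h₀ sin ϕ sin δ + cos ϕ cos δ sin h₀ = 1.0740×0.74314×-0.39435 + 0.66913×0.91896×0.87912 = -0.314743 + 0.540574 = 0.225831.
Q̄ = (S_0/π) × [bracket] = (589/π) × 0.225831 = 42.340 W/m².
Ratio Q̄_A / Q̄_B = 158.73 / 42.340 = 3.749.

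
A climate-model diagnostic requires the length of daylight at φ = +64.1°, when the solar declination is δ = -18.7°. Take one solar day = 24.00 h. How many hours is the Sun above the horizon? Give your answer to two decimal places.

6.11 h

cos H₀ = −tan φ · tan δ = −tan(+64.1°) × tan(-18.700°) = 0.6971, so H₀ = 0.7995 rad = 45.81°.
Daylight = 2H₀/(2π) × 24.00 h = (0.7995/π) × 24.00 = 6.11 h.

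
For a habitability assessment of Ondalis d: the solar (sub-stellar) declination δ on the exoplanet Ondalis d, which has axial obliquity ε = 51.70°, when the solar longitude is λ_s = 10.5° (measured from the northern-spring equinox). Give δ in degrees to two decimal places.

δ = +8.22°

sin δ = sin ε · sin λ_s = sin 51.70° × sin 10.5° = 0.143014.
δ = arcsin(0.143014) = +8.22°.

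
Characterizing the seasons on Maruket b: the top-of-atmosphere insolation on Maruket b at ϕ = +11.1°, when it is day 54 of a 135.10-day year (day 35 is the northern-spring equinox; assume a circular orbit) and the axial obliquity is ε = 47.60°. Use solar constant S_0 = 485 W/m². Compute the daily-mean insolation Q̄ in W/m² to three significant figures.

Q̄ ≈ 152 W/m²

Solar longitude: L_s = 360° × (54 − 35)/135.10 = 50.629°.
sin δ = sin 47.60° × sin 50.629° = 0.57087, so δ = +34.811°.
cos h₀ = −tan(+11.1°) tan(+34.811°) = -0.1364, h₀ = 1.7076 rad.
Bracket: h₀ sin ϕ sin δ + cos ϕ cos δ sin h₀ = 1.7076×0.19252×0.57087 + 0.98129×0.82104×0.99065 = 0.187672 + 0.798145 = 0.985817.
Q̄ = (S_0/π) × [bracket] = (485/π) × 0.985817 = 152.2 W/m².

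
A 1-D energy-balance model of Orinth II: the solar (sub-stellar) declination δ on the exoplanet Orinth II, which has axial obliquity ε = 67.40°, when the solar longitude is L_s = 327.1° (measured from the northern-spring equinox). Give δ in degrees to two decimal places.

sin δ = sin ε · sin L_s = sin 67.40° × sin 327.1° = -0.501464.
δ = arcsin(-0.501464) = -30.10°.

δ = -30.10°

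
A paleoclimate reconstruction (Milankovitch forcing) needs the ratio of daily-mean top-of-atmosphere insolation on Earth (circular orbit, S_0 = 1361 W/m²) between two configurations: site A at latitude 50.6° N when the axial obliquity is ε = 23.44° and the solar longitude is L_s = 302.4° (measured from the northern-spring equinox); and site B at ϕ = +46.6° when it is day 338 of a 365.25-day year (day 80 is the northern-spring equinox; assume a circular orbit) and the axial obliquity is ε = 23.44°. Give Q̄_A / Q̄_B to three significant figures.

Q̄_A / Q̄_B ≈ 0.953

— Configuration A (ϕ=+50.6°):
Solar declination: sin δ = sin ε · sin L_s = sin 23.44° × sin 302.4° = -0.33586, so δ = -19.625°.
cos h₀ = −tan(+50.6°) tan(-19.625°) = 0.4341, h₀ = 1.1218 rad.
Bracket: h₀ sin ϕ sin δ + cos ϕ cos δ sin h₀ = 1.1218×0.77273×-0.33586 + 0.63473×0.94191×0.90086 = -0.291140 + 0.538587 = 0.247447.
Q̄ = (S_0/π) × [bracket] = (1361/π) × 0.247447 = 107.20 W/m².
— Configuration B (ϕ=+46.6°):
Solar longitude: L_s = 360° × (338 − 80)/365.25 = 254.292°.
sin δ = sin 23.44° × sin 254.292° = -0.38293, so δ = -22.515°.
cos h₀ = −tan(+46.6°) tan(-22.515°) = 0.4384, h₀ = 1.1170 rad.
Bracket: h₀ sin ϕ sin δ + cos ϕ cos δ sin h₀ = 1.1170×0.72657×-0.38293 + 0.68709×0.92378×0.89880 = -0.310778 + 0.570486 = 0.259708.
Q̄ = (S_0/π) × [bracket] = (1361/π) × 0.259708 = 112.51 W/m².
Ratio Q̄_A / Q̄_B = 107.20 / 112.51 = 0.9528.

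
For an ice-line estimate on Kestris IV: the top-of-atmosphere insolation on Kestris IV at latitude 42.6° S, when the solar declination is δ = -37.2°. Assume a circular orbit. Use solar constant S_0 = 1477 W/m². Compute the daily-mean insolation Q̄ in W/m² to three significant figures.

cos h₀ = −tan(-42.6°) tan(-37.200°) = -0.6980, h₀ = 2.3434 rad.
Bracket: h₀ sin ϕ sin δ + cos ϕ cos δ sin h₀ = 2.3434×-0.67688×-0.60460 + 0.73610×0.79653×0.71612 = 0.959017 + 0.419880 = 1.378897.
Q̄ = (S_0/π) × [bracket] = (1477/π) × 1.378897 = 648.3 W/m².

Q̄ ≈ 648 W/m²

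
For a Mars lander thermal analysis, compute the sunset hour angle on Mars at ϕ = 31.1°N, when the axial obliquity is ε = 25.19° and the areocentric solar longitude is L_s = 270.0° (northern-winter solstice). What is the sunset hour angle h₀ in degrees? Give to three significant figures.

sin δ = sin 25.19° × sin 270.0° = -0.42562, so δ = -25.190°.
cos h₀ = −tan ϕ · tan δ = −tan(+31.1°) × tan(-25.190°) = 0.2837, so h₀ = 1.2831 rad = 73.52°.

h₀ = 73.5°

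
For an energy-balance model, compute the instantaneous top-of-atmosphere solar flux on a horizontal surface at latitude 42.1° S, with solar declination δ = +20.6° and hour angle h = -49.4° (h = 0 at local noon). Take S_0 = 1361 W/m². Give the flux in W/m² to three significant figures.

294 W/m²

cos θ_z = sin ϕ sin δ + cos ϕ cos δ cos h = -0.235884 + 0.451985 = 0.216101.
Flux = S_0 · cos θ_z = 1361 × 0.216101 = 294.1 W/m².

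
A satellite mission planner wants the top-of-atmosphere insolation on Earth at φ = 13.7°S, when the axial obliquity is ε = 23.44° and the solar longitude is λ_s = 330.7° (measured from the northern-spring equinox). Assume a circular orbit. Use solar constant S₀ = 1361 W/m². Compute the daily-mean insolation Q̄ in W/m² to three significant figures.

Solar declination: sin δ = sin ε · sin λ_s = sin 23.44° × sin 330.7° = -0.19467, so δ = -11.225°.
cos H₀ = −tan(-13.7°) tan(-11.225°) = -0.0484, H₀ = 1.6192 rad.
Bracket: H₀ sin φ sin δ + cos φ cos δ sin H₀ = 1.6192×-0.23684×-0.19467 + 0.97155×0.98087×0.99883 = 0.074654 + 0.951849 = 1.026503.
Q̄ = (S₀/π) × [bracket] = (1361/π) × 1.026503 = 444.7 W/m².

Q̄ ≈ 445 W/m²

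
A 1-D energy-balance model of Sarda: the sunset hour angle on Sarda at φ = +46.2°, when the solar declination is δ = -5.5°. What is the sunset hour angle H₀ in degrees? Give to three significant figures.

cos H₀ = −tan φ · tan δ = −tan(+46.2°) × tan(-5.500°) = 0.1004, so H₀ = 1.4702 rad = 84.24°.

H₀ = 84.2°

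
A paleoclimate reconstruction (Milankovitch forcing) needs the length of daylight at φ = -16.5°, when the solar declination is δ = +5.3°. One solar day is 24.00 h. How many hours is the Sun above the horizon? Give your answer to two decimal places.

cos H₀ = −tan φ · tan δ = −tan(-16.5°) × tan(+5.300°) = 0.0275, so H₀ = 1.5433 rad = 88.43°.
Daylight = 2H₀/(2π) × 24.00 h = (1.5433/π) × 24.00 = 11.79 h.

11.79 h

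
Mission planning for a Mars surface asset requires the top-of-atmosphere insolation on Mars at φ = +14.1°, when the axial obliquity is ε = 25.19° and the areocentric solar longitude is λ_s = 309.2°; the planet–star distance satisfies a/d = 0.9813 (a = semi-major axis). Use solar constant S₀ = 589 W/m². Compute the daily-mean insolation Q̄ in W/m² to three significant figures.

sin δ = sin 25.19° × sin 309.2° = -0.32983, so δ = -19.259°.
cos H₀ = −tan(+14.1°) tan(-19.259°) = 0.0878, H₀ = 1.4829 rad.
Bracket: H₀ sin φ sin δ + cos φ cos δ sin H₀ = 1.4829×0.24362×-0.32983 + 0.96987×0.94404×0.99614 = -0.119156 + 0.912062 = 0.792906.
Inverse-square distance factor (a/d)² = 0.9813² = 0.962950.
Q̄ = (S₀/π) × 0.962950 × [bracket] = (589/π) × 0.962950 × 0.792906 = 143.1 W/m².

Q̄ ≈ 143 W/m²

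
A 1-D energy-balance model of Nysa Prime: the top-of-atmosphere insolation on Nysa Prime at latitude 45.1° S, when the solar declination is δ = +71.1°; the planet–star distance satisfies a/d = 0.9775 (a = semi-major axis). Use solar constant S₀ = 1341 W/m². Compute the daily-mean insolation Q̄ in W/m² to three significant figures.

Q̄ ≈ 0.00 W/m²

cos H₀ = −tan(-45.1°) tan(+71.100°) = 2.9310 ≥ 1 ⇒ polar night, H₀ = 0 and Q̄ = 0.
Inverse-square distance factor (a/d)² = 0.9775² = 0.955506.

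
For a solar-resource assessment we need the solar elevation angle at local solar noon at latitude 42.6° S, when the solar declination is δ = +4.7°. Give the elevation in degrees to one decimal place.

42.7°

At local noon the hour angle is zero, so the zenith angle equals |φ − δ| = |-42.6° − (+4.700°)| = 47.300°.
Elevation = 90° − 47.300° = 42.7°.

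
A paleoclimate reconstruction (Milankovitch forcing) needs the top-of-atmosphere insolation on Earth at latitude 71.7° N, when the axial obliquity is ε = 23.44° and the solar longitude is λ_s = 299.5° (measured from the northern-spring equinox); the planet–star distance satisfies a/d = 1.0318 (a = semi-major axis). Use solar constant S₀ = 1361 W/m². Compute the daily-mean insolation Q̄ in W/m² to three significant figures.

Q̄ ≈ 0.00 W/m²

Solar declination: sin δ = sin ε · sin λ_s = sin 23.44° × sin 299.5° = -0.34622, so δ = -20.256°.
cos H₀ = −tan(+71.7°) tan(-20.256°) = 1.1159 ≥ 1 ⇒ polar night, H₀ = 0 and Q̄ = 0.
Inverse-square distance factor (a/d)² = 1.0318² = 1.064611.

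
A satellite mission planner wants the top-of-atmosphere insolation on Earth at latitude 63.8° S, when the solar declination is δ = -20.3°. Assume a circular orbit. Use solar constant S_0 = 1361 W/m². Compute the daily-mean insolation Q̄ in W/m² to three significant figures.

cos h₀ = −tan(-63.8°) tan(-20.300°) = -0.7518, h₀ = 2.4215 rad.
Bracket: h₀ sin ϕ sin δ + cos ϕ cos δ sin h₀ = 2.4215×-0.89726×-0.34694 + 0.44151×0.93789×0.65944 = 0.753802 + 0.273066 = 1.026868.
Q̄ = (S_0/π) × [bracket] = (1361/π) × 1.026868 = 444.9 W/m².

Q̄ ≈ 445 W/m²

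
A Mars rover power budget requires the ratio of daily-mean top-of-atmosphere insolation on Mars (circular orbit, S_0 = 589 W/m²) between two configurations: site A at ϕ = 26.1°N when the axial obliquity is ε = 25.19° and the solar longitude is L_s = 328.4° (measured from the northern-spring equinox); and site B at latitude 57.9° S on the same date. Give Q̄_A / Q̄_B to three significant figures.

Q̄_A / Q̄_B ≈ 0.855

— Configuration A (ϕ=+26.1°):
Solar declination: sin δ = sin ε · sin L_s = sin 25.19° × sin 328.4° = -0.22302, so δ = -12.886°.
cos h₀ = −tan(+26.1°) tan(-12.886°) = 0.1121, h₀ = 1.4585 rad.
Bracket: h₀ sin ϕ sin δ + cos ϕ cos δ sin h₀ = 1.4585×0.43994×-0.22302 + 0.89803×0.97481×0.99370 = -0.143101 + 0.869894 = 0.726793.
Q̄ = (S_0/π) × [bracket] = (589/π) × 0.726793 = 136.26 W/m².
— Configuration B (ϕ=-57.9°):
cos h₀ = −tan(-57.9°) tan(-12.886°) = -0.3647, h₀ = 1.9441 rad.
Bracket: h₀ sin ϕ sin δ + cos ϕ cos δ sin h₀ = 1.9441×-0.84712×-0.22302 + 0.53140×0.97481×0.93112 = 0.367289 + 0.482333 = 0.849622.
Q̄ = (S_0/π) × [bracket] = (589/π) × 0.849622 = 159.29 W/m².
Ratio Q̄_A / Q̄_B = 136.26 / 159.29 = 0.8554.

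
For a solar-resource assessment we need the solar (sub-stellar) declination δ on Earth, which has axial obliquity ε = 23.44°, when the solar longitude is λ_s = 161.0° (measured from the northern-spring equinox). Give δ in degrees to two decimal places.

δ = +7.44°

sin δ = sin ε · sin λ_s = sin 23.44° × sin 161.0° = 0.129507.
δ = arcsin(0.129507) = +7.44°.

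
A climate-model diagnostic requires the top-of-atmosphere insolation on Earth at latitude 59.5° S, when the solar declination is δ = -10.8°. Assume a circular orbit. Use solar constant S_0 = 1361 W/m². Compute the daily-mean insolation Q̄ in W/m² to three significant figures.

cos h₀ = −tan(-59.5°) tan(-10.800°) = -0.3238, h₀ = 1.9006 rad.
Bracket: h₀ sin ϕ sin δ + cos ϕ cos δ sin h₀ = 1.9006×-0.86163×-0.18738 + 0.50754×0.98229×0.94611 = 0.306856 + 0.471685 = 0.778541.
Q̄ = (S_0/π) × [bracket] = (1361/π) × 0.778541 = 337.3 W/m².

Q̄ ≈ 337 W/m²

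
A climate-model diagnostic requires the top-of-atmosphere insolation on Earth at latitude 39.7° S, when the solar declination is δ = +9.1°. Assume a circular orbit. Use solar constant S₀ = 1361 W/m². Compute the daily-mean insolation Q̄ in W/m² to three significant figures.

Q̄ ≈ 263 W/m²

cos H₀ = −tan(-39.7°) tan(+9.100°) = 0.1330, H₀ = 1.4374 rad.
Bracket: H₀ sin φ sin δ + cos φ cos δ sin H₀ = 1.4374×-0.63877×0.15816 + 0.76940×0.98741×0.99112 = -0.145217 + 0.752967 = 0.607750.
Q̄ = (S₀/π) × [bracket] = (1361/π) × 0.607750 = 263.3 W/m².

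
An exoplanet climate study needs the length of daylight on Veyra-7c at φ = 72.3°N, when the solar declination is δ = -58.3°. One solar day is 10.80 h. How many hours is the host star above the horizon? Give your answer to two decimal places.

cos H₀ = −tan φ · tan δ = 5.0734 ≥ 1, so the host star never rises (polar night) and H₀ = 0.
Daylight = 2H₀/(2π) × 10.80 h = (0.0000/π) × 10.80 = 0.00 h.

0.00 h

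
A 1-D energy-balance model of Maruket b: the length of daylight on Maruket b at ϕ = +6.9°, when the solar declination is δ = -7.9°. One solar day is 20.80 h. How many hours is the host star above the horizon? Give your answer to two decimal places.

10.29 h

cos h₀ = −tan ϕ · tan δ = −tan(+6.9°) × tan(-7.900°) = 0.0168, so h₀ = 1.5540 rad = 89.04°.
Daylight = 2h₀/(2π) × 20.80 h = (1.5540/π) × 20.80 = 10.29 h.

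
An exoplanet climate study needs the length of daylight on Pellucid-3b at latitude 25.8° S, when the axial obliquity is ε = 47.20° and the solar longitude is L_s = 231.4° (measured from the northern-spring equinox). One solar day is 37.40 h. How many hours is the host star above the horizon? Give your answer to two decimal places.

Solar declination: sin δ = sin ε · sin L_s = sin 47.20° × sin 231.4° = -0.57342, so δ = -34.989°.
cos h₀ = −tan ϕ · tan δ = −tan(-25.8°) × tan(-34.989°) = -0.3384, so h₀ = 1.9160 rad = 109.78°.
Daylight = 2h₀/(2π) × 37.40 h = (1.9160/π) × 37.40 = 22.81 h.

22.81 h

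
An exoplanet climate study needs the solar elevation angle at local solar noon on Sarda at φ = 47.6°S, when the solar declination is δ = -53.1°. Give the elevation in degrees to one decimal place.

84.5°

At local noon the hour angle is zero, so the zenith angle equals |φ − δ| = |-47.6° − (-53.100°)| = 5.500°.
Elevation = 90° − 5.500° = 84.5°.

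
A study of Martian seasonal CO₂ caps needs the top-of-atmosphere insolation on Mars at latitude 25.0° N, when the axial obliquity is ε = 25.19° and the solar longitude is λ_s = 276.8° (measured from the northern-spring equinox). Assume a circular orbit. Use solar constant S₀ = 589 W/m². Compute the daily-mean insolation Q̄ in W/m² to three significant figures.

Q̄ ≈ 105 W/m²

Solar declination: sin δ = sin ε · sin λ_s = sin 25.19° × sin 276.8° = -0.42263, so δ = -25.001°.
cos H₀ = −tan(+25.0°) tan(-25.001°) = 0.2174, H₀ = 1.3516 rad.
Bracket: H₀ sin φ sin δ + cos φ cos δ sin H₀ = 1.3516×0.42262×-0.42263 + 0.90631×0.90630×0.97607 = -0.241412 + 0.801733 = 0.560321.
Q̄ = (S₀/π) × [bracket] = (589/π) × 0.560321 = 105.1 W/m².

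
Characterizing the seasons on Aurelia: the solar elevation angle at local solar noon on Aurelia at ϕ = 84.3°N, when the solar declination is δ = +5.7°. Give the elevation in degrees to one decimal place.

At local noon the hour angle is zero, so the zenith angle equals |ϕ − δ| = |+84.3° − (+5.700°)| = 78.600°.
Elevation = 90° − 78.600° = 11.4°.

11.4°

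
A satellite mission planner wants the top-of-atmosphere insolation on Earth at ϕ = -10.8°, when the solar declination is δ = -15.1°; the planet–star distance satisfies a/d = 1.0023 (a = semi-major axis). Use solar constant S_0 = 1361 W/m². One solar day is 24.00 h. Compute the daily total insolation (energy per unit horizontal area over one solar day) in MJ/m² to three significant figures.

38.6 MJ/m²

cos h₀ = −tan(-10.8°) tan(-15.100°) = -0.0515, h₀ = 1.6223 rad.
Bracket: h₀ sin ϕ sin δ + cos ϕ cos δ sin h₀ = 1.6223×-0.18738×-0.26050 + 0.98229×0.96547×0.99867 = 0.079189 + 0.947110 = 1.026299.
Inverse-square distance factor (a/d)² = 1.0023² = 1.004605.
Q̄ = (S_0/π) × 1.004605 × [bracket] = (1361/π) × 1.004605 × 1.026299 = 446.66 W/m².
Daily total = Q̄ × 24.00 h × 3600 s/h = 446.66 × 24.00 × 3600 / 10⁶ = 38.59 MJ/m².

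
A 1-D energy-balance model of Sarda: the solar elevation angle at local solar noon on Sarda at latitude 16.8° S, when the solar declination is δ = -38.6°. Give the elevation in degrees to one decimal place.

68.2°

At local noon the hour angle is zero, so the zenith angle equals |ϕ − δ| = |-16.8° − (-38.600°)| = 21.800°.
Elevation = 90° − 21.800° = 68.2°.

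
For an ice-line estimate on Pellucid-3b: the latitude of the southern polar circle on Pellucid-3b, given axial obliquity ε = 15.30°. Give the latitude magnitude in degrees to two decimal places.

74.70°

The polar circle is the lowest latitude that experiences at least one full rotation of continuous darkness at the northern-summer solstice; it lies at |φ| = 90° − ε = 90° − 15.30° = 74.70°.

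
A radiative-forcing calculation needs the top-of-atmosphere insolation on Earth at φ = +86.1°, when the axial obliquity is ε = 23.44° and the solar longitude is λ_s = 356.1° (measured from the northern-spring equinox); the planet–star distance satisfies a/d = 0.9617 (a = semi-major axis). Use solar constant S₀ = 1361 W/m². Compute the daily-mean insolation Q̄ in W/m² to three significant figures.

Q̄ ≈ 12.4 W/m²

Solar declination: sin δ = sin ε · sin λ_s = sin 23.44° × sin 356.1° = -0.02706, so δ = -1.550°.
cos H₀ = −tan(+86.1°) tan(-1.550°) = 0.3970, H₀ = 1.1625 rad.
Bracket: H₀ sin φ sin δ + cos φ cos δ sin H₀ = 1.1625×0.99768×-0.02706 + 0.06802×0.99963×0.91781 = -0.031384 + 0.062406 = 0.031022.
Inverse-square distance factor (a/d)² = 0.9617² = 0.924867.
Q̄ = (S₀/π) × 0.924867 × [bracket] = (1361/π) × 0.924867 × 0.031022 = 12.43 W/m².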